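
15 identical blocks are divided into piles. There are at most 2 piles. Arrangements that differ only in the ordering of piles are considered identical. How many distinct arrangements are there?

8

The partitions of 15 that satisfy the conditions:
15
1,14
2,13
3,12
4,11
5,10
6,9
7,8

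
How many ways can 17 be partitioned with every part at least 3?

25

The partitions of 17 that satisfy the conditions:
17
14 + 3
13 + 4
12 + 5
11 + 6
11 + 3 + 3
10 + 7
10 + 4 + 3
9 + 8
9 + 5 + 3
9 + 4 + 4
8 + 6 + 3
8 + 5 + 4
8 + 3 + 3 + 3
7 + 7 + 3
7 + 6 + 4
7 + 5 + 5
7 + 4 + 3 + 3
6 + 6 + 5
6 + 5 + 3 + 3
6 + 4 + 4 + 3
5 + 5 + 4 + 3
5 + 4 + 4 + 4
5 + 3 + 3 + 3 + 3
4 + 4 + 3 + 3 + 3
That's 25 in total.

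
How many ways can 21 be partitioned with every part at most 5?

221

Direct enumeration gives 221 partitions.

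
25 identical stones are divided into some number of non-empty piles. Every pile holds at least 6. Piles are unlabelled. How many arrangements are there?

17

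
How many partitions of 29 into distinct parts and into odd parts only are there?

They are:
29
25, 3, 1
23, 5, 1
21, 7, 1
21, 5, 3
19, 9, 1
19, 7, 3
17, 11, 1
17, 9, 3
17, 7, 5
15, 13, 1
15, 11, 3
15, 9, 5
13, 11, 5
13, 9, 7
13, 7, 5, 3, 1
11, 9, 5, 3, 1
Counting gives 17.

17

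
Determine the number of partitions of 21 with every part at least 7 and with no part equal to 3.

The partitions of 21 that satisfy the conditions:
21
14 + 7
13 + 8
12 + 9
11 + 10
7 + 7 + 7
That's 6 in total.

6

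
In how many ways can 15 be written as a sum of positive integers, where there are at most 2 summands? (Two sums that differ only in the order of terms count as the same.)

8

Enumerating:
15
14, 1
13, 2
12, 3
11, 4
10, 5
9, 6
8, 7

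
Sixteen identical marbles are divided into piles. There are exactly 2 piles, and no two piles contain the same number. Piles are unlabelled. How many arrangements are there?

They are:
15 + 1
14 + 2
13 + 3
12 + 4
11 + 5
10 + 6
9 + 7

7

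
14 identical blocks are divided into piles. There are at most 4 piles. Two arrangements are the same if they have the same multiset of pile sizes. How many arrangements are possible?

A partial list (first 12 by largest part):
14
1 + 13
2 + 12
1 + 1 + 12
3 + 11
1 + 2 + 11
1 + 1 + 1 + 11
4 + 10
1 + 3 + 10
2 + 2 + 10
1 + 1 + 2 + 10
5 + 9
…and 35 more, for 47 total.

47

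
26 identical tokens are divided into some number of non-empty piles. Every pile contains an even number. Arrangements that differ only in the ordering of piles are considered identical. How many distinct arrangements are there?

101

Enumerating by decreasing first part gives 101 partitions in all.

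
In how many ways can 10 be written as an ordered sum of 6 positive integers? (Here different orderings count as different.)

126

Place 5 bars in the 9 internal gaps of a row of 10 dots: C(9,5) = 126.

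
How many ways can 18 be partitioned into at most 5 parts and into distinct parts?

A partial list (first 12 by largest part):
18
17, 1
16, 2
15, 3
15, 2, 1
14, 4
14, 3, 1
13, 5
13, 4, 1
13, 3, 2
12, 6
12, 5, 1
…and 34 more, for 46 total.

46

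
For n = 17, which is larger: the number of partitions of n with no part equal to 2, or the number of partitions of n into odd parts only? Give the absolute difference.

83

Partitions of 17 with no part equal to 2: 121.
Partitions of 17 into odd parts only: 38.
|121 − 38| = 83.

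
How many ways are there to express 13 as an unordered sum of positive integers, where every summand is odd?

18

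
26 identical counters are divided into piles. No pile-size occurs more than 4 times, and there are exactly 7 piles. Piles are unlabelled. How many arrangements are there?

274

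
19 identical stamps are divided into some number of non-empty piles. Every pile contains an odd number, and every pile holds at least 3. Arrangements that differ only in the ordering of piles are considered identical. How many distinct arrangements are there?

8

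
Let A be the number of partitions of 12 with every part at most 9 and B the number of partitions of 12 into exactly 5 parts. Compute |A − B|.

60

Partitions of 12 with every part at most 9: 73.
Partitions of 12 into exactly 5 parts: 13.
|73 − 13| = 60.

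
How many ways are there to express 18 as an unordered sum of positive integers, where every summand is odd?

There are too many to list fully; the first 12 (by largest part) are:
1,17
3,15
1,1,1,15
5,13
1,1,3,13
1,1,1,1,1,13
7,11
1,1,5,11
1,3,3,11
1,1,1,1,3,11
1,1,1,1,1,1,1,11
9,9
…and 34 more, for 46 total.

46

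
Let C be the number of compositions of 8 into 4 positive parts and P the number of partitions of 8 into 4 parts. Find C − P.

Compositions: C(7,3) = 35.
Partitions of 8 into exactly 4 parts: 5.
Difference: 35 − 5 = 30.

30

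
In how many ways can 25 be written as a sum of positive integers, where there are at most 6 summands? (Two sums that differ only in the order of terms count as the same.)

612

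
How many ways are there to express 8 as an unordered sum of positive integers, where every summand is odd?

6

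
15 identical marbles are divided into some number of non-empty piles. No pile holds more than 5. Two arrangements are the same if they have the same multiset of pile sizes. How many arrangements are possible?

Counting exhaustively, 84 partitions satisfy the conditions.

84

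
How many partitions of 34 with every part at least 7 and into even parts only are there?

The partitions of 34 that satisfy the conditions:
34
26, 8
24, 10
22, 12
20, 14
18, 16
18, 8, 8
16, 10, 8
14, 12, 8
14, 10, 10
12, 12, 10
10, 8, 8, 8

12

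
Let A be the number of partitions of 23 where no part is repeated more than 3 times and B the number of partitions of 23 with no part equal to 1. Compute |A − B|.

Partitions of 23 where no part is repeated more than 3 times: 592.
Partitions of 23 with no part equal to 1: 253.
|592 − 253| = 339.

339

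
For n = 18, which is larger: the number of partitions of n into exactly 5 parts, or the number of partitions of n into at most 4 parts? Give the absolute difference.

Partitions of 18 into exactly 5 parts: 57.
Partitions of 18 into at most 4 parts: 84.
|57 − 84| = 27.

27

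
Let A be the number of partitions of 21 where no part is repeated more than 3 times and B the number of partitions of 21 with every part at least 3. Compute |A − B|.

335

Partitions of 21 where no part is repeated more than 3 times: 395.
Partitions of 21 with every part at least 3: 60.
|395 − 60| = 335.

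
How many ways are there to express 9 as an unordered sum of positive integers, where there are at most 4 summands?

Listing the qualifying partitions of 9:
9
8+1
7+2
7+1+1
6+3
6+2+1
6+1+1+1
5+4
5+3+1
5+2+2
5+2+1+1
4+4+1
4+3+2
4+3+1+1
4+2+2+1
3+3+3
3+3+2+1
3+2+2+2
That's 18 in total.

18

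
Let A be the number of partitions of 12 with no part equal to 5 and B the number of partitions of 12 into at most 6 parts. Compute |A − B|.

4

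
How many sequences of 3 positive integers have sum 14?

Equivalently, choose which 2 of the 13 gaps become plus signs: C(13,2) = 78.

78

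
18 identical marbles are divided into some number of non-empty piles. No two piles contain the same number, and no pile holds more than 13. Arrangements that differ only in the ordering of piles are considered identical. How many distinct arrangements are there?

39

A partial list (first 12 by largest part):
13+5
13+4+1
13+3+2
12+6
12+5+1
12+4+2
12+3+2+1
11+7
11+6+1
11+5+2
11+4+3
11+4+2+1
…and 27 more, for 39 total.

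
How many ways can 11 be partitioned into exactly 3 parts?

They are:
9, 1, 1
8, 2, 1
7, 3, 1
7, 2, 2
6, 4, 1
6, 3, 2
5, 5, 1
5, 4, 2
5, 3, 3
4, 4, 3

10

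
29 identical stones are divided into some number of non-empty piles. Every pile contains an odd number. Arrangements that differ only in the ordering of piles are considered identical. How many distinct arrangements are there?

256

There are 256 such partitions.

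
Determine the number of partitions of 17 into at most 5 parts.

119

A full systematic count gives 119.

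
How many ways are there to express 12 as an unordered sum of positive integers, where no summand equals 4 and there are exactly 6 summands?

8

Enumerating:
7, 1, 1, 1, 1, 1
6, 2, 1, 1, 1, 1
5, 3, 1, 1, 1, 1
5, 2, 2, 1, 1, 1
3, 3, 3, 1, 1, 1
3, 3, 2, 2, 1, 1
3, 2, 2, 2, 2, 1
2, 2, 2, 2, 2, 2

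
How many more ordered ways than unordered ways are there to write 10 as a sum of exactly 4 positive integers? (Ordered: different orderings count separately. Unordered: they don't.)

75

Compositions: C(9,3) = 84.
Partitions of 10 into exactly 4 parts: 9.
Difference: 84 − 9 = 75.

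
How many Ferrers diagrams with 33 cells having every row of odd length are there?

Enumerating by decreasing first part gives 448 partitions in all.

448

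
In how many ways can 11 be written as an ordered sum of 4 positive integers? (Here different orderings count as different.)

120

By stars and bars with positive parts, the count is C(10,3) = 120.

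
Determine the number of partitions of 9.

30

A partial list (first 12 by largest part):
9
8+1
7+2
7+1+1
6+3
6+2+1
6+1+1+1
5+4
5+3+1
5+2+2
5+2+1+1
5+1+1+1+1
…and 18 more, for 30 total.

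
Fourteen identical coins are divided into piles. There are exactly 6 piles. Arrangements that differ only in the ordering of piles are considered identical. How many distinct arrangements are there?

Listing the qualifying partitions of 14:
1,1,1,1,1,9
1,1,1,1,2,8
1,1,1,1,3,7
1,1,1,2,2,7
1,1,1,1,4,6
1,1,1,2,3,6
1,1,2,2,2,6
1,1,1,1,5,5
1,1,1,2,4,5
1,1,1,3,3,5
1,1,2,2,3,5
1,2,2,2,2,5
1,1,1,3,4,4
1,1,2,2,4,4
1,1,2,3,3,4
1,2,2,2,3,4
2,2,2,2,2,4
1,1,3,3,3,3
1,2,2,3,3,3
2,2,2,2,3,3
That's 20 in total.

20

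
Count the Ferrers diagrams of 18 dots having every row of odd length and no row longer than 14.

43

A partial list (first 12 by largest part):
5, 13
1, 1, 3, 13
1, 1, 1, 1, 1, 13
7, 11
1, 1, 5, 11
1, 3, 3, 11
1, 1, 1, 1, 3, 11
1, 1, 1, 1, 1, 1, 1, 11
9, 9
1, 1, 7, 9
1, 3, 5, 9
1, 1, 1, 1, 5, 9
…and 31 more, for 43 total.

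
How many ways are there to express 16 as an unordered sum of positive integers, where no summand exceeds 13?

227

Systematic enumeration (by largest part, then next-largest, …) yields 227.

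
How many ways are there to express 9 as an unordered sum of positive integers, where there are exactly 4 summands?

Listing the qualifying partitions of 9:
1 + 1 + 1 + 6
1 + 1 + 2 + 5
1 + 1 + 3 + 4
1 + 2 + 2 + 4
1 + 2 + 3 + 3
2 + 2 + 2 + 3

6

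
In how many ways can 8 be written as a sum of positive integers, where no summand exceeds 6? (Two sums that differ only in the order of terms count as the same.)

They are:
6 + 2
6 + 1 + 1
5 + 3
5 + 2 + 1
5 + 1 + 1 + 1
4 + 4
4 + 3 + 1
4 + 2 + 2
4 + 2 + 1 + 1
4 + 1 + 1 + 1 + 1
3 + 3 + 2
3 + 3 + 1 + 1
3 + 2 + 2 + 1
3 + 2 + 1 + 1 + 1
3 + 1 + 1 + 1 + 1 + 1
2 + 2 + 2 + 2
2 + 2 + 2 + 1 + 1
2 + 2 + 1 + 1 + 1 + 1
2 + 1 + 1 + 1 + 1 + 1 + 1
1 + 1 + 1 + 1 + 1 + 1 + 1 + 1

20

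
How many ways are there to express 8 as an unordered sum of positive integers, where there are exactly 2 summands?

The partitions of 8 that satisfy the conditions:
7,1
6,2
5,3
4,4
That's 4 in total.

4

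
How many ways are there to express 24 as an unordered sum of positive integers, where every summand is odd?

122

Enumerating by decreasing first part gives 122 partitions in all.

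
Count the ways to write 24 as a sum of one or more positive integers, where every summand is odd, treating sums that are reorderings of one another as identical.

122

Direct enumeration gives 122 partitions.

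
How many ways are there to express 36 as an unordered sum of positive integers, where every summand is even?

385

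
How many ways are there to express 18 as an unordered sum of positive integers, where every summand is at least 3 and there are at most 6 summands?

There are too many to list fully; the first 12 (by largest part) are:
18
3, 15
4, 14
5, 13
6, 12
3, 3, 12
7, 11
3, 4, 11
8, 10
3, 5, 10
4, 4, 10
9, 9
…and 21 more, for 33 total.

33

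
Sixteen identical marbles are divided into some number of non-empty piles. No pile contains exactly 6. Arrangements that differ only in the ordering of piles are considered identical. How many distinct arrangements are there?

Direct enumeration gives 189 partitions.

189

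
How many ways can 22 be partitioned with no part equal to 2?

375

Direct enumeration gives 375 partitions.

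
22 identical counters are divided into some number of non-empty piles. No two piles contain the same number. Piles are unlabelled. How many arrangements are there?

89

Direct enumeration gives 89 partitions.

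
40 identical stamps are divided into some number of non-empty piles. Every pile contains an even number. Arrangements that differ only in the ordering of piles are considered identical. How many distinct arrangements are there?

627

Direct enumeration gives 627 partitions.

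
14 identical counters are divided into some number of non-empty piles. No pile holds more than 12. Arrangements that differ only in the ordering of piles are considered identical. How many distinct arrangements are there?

133

Enumerating by decreasing first part gives 133 partitions in all.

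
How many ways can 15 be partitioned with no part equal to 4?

A full systematic count gives 120.

120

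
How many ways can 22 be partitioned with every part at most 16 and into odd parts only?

83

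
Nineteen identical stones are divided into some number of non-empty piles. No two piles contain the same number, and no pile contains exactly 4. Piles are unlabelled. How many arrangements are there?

36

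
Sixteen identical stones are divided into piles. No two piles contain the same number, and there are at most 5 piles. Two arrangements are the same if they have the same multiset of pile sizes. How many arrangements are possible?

There are too many to list fully; the first 12 (by largest part) are:
16
1+15
2+14
3+13
1+2+13
4+12
1+3+12
5+11
1+4+11
2+3+11
6+10
1+5+10
…and 20 more, for 32 total.

32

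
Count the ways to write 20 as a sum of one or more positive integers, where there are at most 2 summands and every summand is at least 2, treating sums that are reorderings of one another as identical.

10

They are:
20
2 + 18
3 + 17
4 + 16
5 + 15
6 + 14
7 + 13
8 + 12
9 + 11
10 + 10
Counting gives 10.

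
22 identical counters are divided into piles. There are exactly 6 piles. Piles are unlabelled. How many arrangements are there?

136

Direct enumeration gives 136 partitions.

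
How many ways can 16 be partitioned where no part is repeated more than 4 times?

Direct enumeration gives 164 partitions.

164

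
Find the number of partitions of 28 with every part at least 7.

They are:
28
7+21
8+20
9+19
10+18
11+17
12+16
13+15
14+14
7+7+14
7+8+13
7+9+12
8+8+12
7+10+11
8+9+11
8+10+10
9+9+10
7+7+7+7
Counting gives 18.

18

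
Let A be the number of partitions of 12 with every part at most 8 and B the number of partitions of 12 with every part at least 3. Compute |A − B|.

Partitions of 12 with every part at most 8: 70.
Partitions of 12 with every part at least 3: 9.
|70 − 9| = 61.

61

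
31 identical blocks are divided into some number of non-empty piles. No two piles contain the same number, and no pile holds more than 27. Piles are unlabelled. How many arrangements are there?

Counting exhaustively, 335 partitions satisfy the conditions.

335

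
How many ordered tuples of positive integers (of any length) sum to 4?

8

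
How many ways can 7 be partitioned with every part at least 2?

4

Enumerating:
7
5,2
4,3
3,2,2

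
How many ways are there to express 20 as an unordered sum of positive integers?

627

Enumerating by decreasing first part gives 627 partitions in all.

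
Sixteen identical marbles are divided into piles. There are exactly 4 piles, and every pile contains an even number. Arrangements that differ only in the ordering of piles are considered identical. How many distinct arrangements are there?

5

Listing the qualifying partitions of 16:
2 + 2 + 2 + 10
2 + 2 + 4 + 8
2 + 2 + 6 + 6
2 + 4 + 4 + 6
4 + 4 + 4 + 4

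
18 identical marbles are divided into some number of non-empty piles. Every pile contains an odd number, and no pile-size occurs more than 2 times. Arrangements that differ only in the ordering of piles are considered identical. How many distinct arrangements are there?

14

They are:
1 + 17
3 + 15
5 + 13
1 + 1 + 3 + 13
7 + 11
1 + 1 + 5 + 11
1 + 3 + 3 + 11
9 + 9
1 + 1 + 7 + 9
1 + 3 + 5 + 9
1 + 3 + 7 + 7
1 + 5 + 5 + 7
3 + 3 + 5 + 7
1 + 1 + 3 + 3 + 5 + 5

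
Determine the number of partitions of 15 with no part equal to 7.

A full systematic count gives 154.

154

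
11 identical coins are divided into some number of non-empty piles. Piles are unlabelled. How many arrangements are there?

There are too many to list fully; the first 12 (by largest part) are:
11
10+1
9+2
9+1+1
8+3
8+2+1
8+1+1+1
7+4
7+3+1
7+2+2
7+2+1+1
7+1+1+1+1
…and 44 more, for 56 total.

56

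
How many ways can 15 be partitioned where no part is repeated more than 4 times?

A full systematic count gives 127.

127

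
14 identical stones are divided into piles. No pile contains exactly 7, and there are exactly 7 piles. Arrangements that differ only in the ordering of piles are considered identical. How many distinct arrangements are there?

They are:
1 + 1 + 1 + 1 + 1 + 1 + 8
1 + 1 + 1 + 1 + 1 + 3 + 6
1 + 1 + 1 + 1 + 2 + 2 + 6
1 + 1 + 1 + 1 + 1 + 4 + 5
1 + 1 + 1 + 1 + 2 + 3 + 5
1 + 1 + 1 + 2 + 2 + 2 + 5
1 + 1 + 1 + 1 + 2 + 4 + 4
1 + 1 + 1 + 1 + 3 + 3 + 4
1 + 1 + 1 + 2 + 2 + 3 + 4
1 + 1 + 2 + 2 + 2 + 2 + 4
1 + 1 + 1 + 2 + 3 + 3 + 3
1 + 1 + 2 + 2 + 2 + 3 + 3
1 + 2 + 2 + 2 + 2 + 2 + 3
2 + 2 + 2 + 2 + 2 + 2 + 2
Counting gives 14.

14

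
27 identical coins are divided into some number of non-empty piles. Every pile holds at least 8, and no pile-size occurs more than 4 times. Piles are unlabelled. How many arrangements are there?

They are:
27
19,8
18,9
17,10
16,11
15,12
14,13
11,8,8
10,9,8
9,9,9

10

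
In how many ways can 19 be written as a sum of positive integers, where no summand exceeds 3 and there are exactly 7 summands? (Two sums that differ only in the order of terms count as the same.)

The partitions of 19 that satisfy the conditions:
3 + 3 + 3 + 3 + 3 + 3 + 1
3 + 3 + 3 + 3 + 3 + 2 + 2

2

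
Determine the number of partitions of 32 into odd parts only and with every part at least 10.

3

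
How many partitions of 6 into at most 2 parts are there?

4

They are:
6
5 + 1
4 + 2
3 + 3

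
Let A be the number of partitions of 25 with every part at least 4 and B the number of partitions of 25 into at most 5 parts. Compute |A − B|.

Partitions of 25 with every part at least 4: 57.
Partitions of 25 into at most 5 parts: 377.
|57 − 377| = 320.

320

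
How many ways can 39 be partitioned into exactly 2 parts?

19

They are:
38, 1
37, 2
36, 3
35, 4
34, 5
33, 6
32, 7
31, 8
30, 9
29, 10
28, 11
27, 12
26, 13
25, 14
24, 15
23, 16
22, 17
21, 18
20, 19
Counting gives 19.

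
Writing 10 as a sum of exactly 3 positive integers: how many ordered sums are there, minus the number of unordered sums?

Ordered (compositions into 3 parts): C(9,2) = 36.
Unordered (partitions into 3 parts): 8.
Difference: 36 − 8 = 28.

28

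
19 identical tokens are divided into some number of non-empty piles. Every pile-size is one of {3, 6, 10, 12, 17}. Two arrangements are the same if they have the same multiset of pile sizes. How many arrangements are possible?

2

They are:
3+6+10
3+3+3+10
That's 2 in total.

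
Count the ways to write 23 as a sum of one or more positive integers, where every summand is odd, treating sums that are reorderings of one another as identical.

Counting exhaustively, 104 partitions satisfy the conditions.

104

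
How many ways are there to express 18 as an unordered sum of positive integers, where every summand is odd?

46

There are too many to list fully; the first 12 (by largest part) are:
17,1
15,3
15,1,1,1
13,5
13,3,1,1
13,1,1,1,1,1
11,7
11,5,1,1
11,3,3,1
11,3,1,1,1,1
11,1,1,1,1,1,1,1
9,9
…and 34 more, for 46 total.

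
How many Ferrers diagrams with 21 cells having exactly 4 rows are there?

72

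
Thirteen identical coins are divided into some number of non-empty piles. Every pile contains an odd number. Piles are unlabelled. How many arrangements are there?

18

They are:
13
1,1,11
1,3,9
1,1,1,1,9
1,5,7
3,3,7
1,1,1,3,7
1,1,1,1,1,1,7
3,5,5
1,1,1,5,5
1,1,3,3,5
1,1,1,1,1,3,5
1,1,1,1,1,1,1,1,5
1,3,3,3,3
1,1,1,1,3,3,3
1,1,1,1,1,1,1,3,3
1,1,1,1,1,1,1,1,1,1,3
1,1,1,1,1,1,1,1,1,1,1,1,1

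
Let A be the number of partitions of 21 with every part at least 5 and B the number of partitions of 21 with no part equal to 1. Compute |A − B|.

Partitions of 21 with every part at least 5: 15.
Partitions of 21 with no part equal to 1: 165.
|15 − 165| = 150.

150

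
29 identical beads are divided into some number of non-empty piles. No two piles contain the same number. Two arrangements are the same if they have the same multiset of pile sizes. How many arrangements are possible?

Enumerating by decreasing first part gives 256 partitions in all.

256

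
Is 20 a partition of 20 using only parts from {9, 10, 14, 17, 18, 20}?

Yes

The parts sum to 20, and the condition 'each summand belongs to {9, 10, 14, 17, 18, 20}' holds.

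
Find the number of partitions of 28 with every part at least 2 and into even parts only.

There are 135 such partitions.

135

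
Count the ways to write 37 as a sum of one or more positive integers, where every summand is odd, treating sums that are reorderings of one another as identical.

There are 760 such partitions.

760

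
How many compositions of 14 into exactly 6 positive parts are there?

A composition of 14 into 6 positive parts is chosen by placing 5 dividers among the 13 gaps between 14 units: C(13,5) = 1287.

1287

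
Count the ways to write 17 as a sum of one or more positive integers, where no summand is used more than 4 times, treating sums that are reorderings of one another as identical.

205

Counting exhaustively, 205 partitions satisfy the conditions.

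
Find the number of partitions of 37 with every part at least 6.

Counting exhaustively, 107 partitions satisfy the conditions.

107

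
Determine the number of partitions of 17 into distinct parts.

There are too many to list fully; the first 12 (by largest part) are:
17
16 + 1
15 + 2
14 + 3
14 + 2 + 1
13 + 4
13 + 3 + 1
12 + 5
12 + 4 + 1
12 + 3 + 2
11 + 6
11 + 5 + 1
…and 26 more, for 38 total.

38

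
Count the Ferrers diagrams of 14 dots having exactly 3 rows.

16

Enumerating:
12+1+1
11+2+1
10+3+1
10+2+2
9+4+1
9+3+2
8+5+1
8+4+2
8+3+3
7+6+1
7+5+2
7+4+3
6+6+2
6+5+3
6+4+4
5+5+4
Counting gives 16.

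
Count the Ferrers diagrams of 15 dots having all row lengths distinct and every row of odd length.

4

The partitions of 15 that satisfy the conditions:
15
1, 3, 11
1, 5, 9
3, 5, 7
Counting gives 4.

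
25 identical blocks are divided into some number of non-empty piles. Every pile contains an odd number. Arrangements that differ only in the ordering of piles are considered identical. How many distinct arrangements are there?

142

A full systematic count gives 142.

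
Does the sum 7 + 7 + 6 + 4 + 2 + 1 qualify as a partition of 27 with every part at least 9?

The parts sum to 27, and the condition 'every summand is at least 9' is violated.

No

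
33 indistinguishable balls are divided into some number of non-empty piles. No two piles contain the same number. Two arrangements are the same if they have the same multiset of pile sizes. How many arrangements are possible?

Systematic enumeration (by largest part, then next-largest, …) yields 448.

448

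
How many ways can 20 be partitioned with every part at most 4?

108

Direct enumeration gives 108 partitions.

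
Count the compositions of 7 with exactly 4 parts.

A composition of 7 into 4 positive parts is chosen by placing 3 dividers among the 6 gaps between 7 units: C(6,3) = 20.

20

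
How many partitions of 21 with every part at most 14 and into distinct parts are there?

A partial list (first 12 by largest part):
7+14
1+6+14
2+5+14
3+4+14
1+2+4+14
8+13
1+7+13
2+6+13
3+5+13
1+2+5+13
1+3+4+13
9+12
…and 50 more, for 62 total.

62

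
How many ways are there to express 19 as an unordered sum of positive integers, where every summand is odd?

54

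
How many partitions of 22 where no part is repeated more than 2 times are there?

Direct enumeration gives 297 partitions.

297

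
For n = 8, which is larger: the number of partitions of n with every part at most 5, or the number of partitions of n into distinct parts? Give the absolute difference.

12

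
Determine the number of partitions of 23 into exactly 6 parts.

163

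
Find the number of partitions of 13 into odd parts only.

Listing the qualifying partitions of 13:
13
11,1,1
9,3,1
9,1,1,1,1
7,5,1
7,3,3
7,3,1,1,1
7,1,1,1,1,1,1
5,5,3
5,5,1,1,1
5,3,3,1,1
5,3,1,1,1,1,1
5,1,1,1,1,1,1,1,1
3,3,3,3,1
3,3,3,1,1,1,1
3,3,1,1,1,1,1,1,1
3,1,1,1,1,1,1,1,1,1,1
1,1,1,1,1,1,1,1,1,1,1,1,1
Counting gives 18.

18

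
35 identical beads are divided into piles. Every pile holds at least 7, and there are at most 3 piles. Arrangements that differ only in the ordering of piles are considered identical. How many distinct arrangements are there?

36

A partial list (first 12 by largest part):
35
28 + 7
27 + 8
26 + 9
25 + 10
24 + 11
23 + 12
22 + 13
21 + 14
21 + 7 + 7
20 + 15
20 + 8 + 7
…and 24 more, for 36 total.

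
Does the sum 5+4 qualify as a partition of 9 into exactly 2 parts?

Yes

The parts sum to 9, and the condition 'there are exactly 2 summands' holds.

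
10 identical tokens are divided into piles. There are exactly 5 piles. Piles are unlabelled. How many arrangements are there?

7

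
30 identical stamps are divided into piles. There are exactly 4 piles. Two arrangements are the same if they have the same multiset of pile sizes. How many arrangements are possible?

206

Enumerating by decreasing first part gives 206 partitions in all.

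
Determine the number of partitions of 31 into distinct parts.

There are 340 such partitions.

340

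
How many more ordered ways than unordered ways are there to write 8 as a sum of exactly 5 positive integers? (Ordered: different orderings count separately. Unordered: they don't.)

32

Ordered (compositions into 5 parts): C(7,4) = 35.
Partitions of 8 into exactly 5 parts: 3.
Difference: 35 − 3 = 32.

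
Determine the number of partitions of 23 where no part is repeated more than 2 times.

Systematic enumeration (by largest part, then next-largest, …) yields 355.

355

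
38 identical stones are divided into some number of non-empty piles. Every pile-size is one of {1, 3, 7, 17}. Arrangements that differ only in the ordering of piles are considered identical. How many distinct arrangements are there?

64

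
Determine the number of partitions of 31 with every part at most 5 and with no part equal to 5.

A full systematic count gives 321.

321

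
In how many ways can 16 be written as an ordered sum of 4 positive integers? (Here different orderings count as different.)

Equivalently, choose which 3 of the 15 gaps become plus signs: C(15,3) = 455.

455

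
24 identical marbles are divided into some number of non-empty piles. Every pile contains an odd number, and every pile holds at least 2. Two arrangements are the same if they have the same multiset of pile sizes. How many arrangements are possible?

The partitions of 24 that satisfy the conditions:
21, 3
19, 5
17, 7
15, 9
15, 3, 3, 3
13, 11
13, 5, 3, 3
11, 7, 3, 3
11, 5, 5, 3
9, 9, 3, 3
9, 7, 5, 3
9, 5, 5, 5
9, 3, 3, 3, 3, 3
7, 7, 7, 3
7, 7, 5, 5
7, 5, 3, 3, 3, 3
5, 5, 5, 3, 3, 3
3, 3, 3, 3, 3, 3, 3, 3
Counting gives 18.

18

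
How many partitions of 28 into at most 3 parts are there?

Counting exhaustively, 80 partitions satisfy the conditions.

80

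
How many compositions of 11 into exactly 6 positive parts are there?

252

Place 5 bars in the 10 internal gaps of a row of 11 dots: C(10,5) = 252.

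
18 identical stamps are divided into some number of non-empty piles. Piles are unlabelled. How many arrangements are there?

385

There are 385 such partitions.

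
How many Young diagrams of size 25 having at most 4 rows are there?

Systematic enumeration (by largest part, then next-largest, …) yields 185.

185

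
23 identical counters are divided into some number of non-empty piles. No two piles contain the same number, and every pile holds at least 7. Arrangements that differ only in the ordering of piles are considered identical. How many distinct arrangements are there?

Listing the qualifying partitions of 23:
23
16 + 7
15 + 8
14 + 9
13 + 10
12 + 11
Counting gives 6.

6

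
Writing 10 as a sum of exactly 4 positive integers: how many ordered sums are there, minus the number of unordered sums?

Compositions: C(9,3) = 84.
Unordered (partitions into 4 parts): 9.
Difference: 84 − 9 = 75.

75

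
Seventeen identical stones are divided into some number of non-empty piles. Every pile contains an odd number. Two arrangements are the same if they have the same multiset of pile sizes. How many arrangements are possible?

38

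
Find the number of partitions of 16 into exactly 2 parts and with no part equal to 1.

7

Listing the qualifying partitions of 16:
14 + 2
13 + 3
12 + 4
11 + 5
10 + 6
9 + 7
8 + 8
Counting gives 7.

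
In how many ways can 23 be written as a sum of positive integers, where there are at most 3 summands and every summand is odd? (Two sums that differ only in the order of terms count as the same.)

15

The partitions of 23 that satisfy the conditions:
23
21 + 1 + 1
19 + 3 + 1
17 + 5 + 1
17 + 3 + 3
15 + 7 + 1
15 + 5 + 3
13 + 9 + 1
13 + 7 + 3
13 + 5 + 5
11 + 11 + 1
11 + 9 + 3
11 + 7 + 5
9 + 9 + 5
9 + 7 + 7
Counting gives 15.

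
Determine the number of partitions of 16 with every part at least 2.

A partial list (first 12 by largest part):
16
14,2
13,3
12,4
12,2,2
11,5
11,3,2
10,6
10,4,2
10,3,3
10,2,2,2
9,7
…and 43 more, for 55 total.

55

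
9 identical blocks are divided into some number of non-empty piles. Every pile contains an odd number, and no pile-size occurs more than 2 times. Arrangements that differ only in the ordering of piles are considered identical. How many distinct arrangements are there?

The partitions of 9 that satisfy the conditions:
9
7 + 1 + 1
5 + 3 + 1

3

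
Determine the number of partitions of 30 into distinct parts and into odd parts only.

18

Listing the qualifying partitions of 30:
29,1
27,3
25,5
23,7
21,9
21,5,3,1
19,11
19,7,3,1
17,13
17,9,3,1
17,7,5,1
15,11,3,1
15,9,5,1
15,7,5,3
13,11,5,1
13,9,7,1
13,9,5,3
11,9,7,3
Counting gives 18.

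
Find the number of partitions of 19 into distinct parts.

There are too many to list fully; the first 12 (by largest part) are:
19
18 + 1
17 + 2
16 + 3
16 + 2 + 1
15 + 4
15 + 3 + 1
14 + 5
14 + 4 + 1
14 + 3 + 2
13 + 6
13 + 5 + 1
…and 42 more, for 54 total.

54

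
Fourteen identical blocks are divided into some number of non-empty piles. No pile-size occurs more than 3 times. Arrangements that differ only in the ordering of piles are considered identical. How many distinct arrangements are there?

82

Enumerating by decreasing first part gives 82 partitions in all.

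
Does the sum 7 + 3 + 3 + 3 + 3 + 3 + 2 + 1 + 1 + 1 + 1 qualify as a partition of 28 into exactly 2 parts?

The parts sum to 28, and the condition 'there are exactly 2 summands' is violated.

No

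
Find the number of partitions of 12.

77

Systematic enumeration (by largest part, then next-largest, …) yields 77.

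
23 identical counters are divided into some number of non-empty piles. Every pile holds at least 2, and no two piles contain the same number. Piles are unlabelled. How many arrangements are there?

56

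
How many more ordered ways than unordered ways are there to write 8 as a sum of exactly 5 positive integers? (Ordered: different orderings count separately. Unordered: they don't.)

32

Compositions: C(7,4) = 35.
Unordered (partitions into 5 parts): 3.
Difference: 35 − 3 = 32.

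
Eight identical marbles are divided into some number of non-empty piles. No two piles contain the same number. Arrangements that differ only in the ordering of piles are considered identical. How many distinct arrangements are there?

6

Listing the qualifying partitions of 8:
8
1+7
2+6
3+5
1+2+5
1+3+4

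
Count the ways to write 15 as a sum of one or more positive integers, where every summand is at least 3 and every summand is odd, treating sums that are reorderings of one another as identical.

The partitions of 15 that satisfy the conditions:
15
9+3+3
7+5+3
5+5+5
3+3+3+3+3

5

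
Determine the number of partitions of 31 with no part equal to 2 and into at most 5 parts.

478

Systematic enumeration (by largest part, then next-largest, …) yields 478.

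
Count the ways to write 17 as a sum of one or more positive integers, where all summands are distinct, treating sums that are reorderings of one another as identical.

38

A partial list (first 12 by largest part):
17
16 + 1
15 + 2
14 + 3
14 + 2 + 1
13 + 4
13 + 3 + 1
12 + 5
12 + 4 + 1
12 + 3 + 2
11 + 6
11 + 5 + 1
…and 26 more, for 38 total.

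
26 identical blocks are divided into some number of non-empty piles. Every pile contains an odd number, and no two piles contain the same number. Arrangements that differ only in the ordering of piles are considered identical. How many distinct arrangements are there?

Enumerating:
25, 1
23, 3
21, 5
19, 7
17, 9
17, 5, 3, 1
15, 11
15, 7, 3, 1
13, 9, 3, 1
13, 7, 5, 1
11, 9, 5, 1
11, 7, 5, 3
Counting gives 12.

12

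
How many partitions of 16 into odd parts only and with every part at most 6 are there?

Listing the qualifying partitions of 16:
5, 5, 5, 1
5, 5, 3, 3
5, 5, 3, 1, 1, 1
5, 5, 1, 1, 1, 1, 1, 1
5, 3, 3, 3, 1, 1
5, 3, 3, 1, 1, 1, 1, 1
5, 3, 1, 1, 1, 1, 1, 1, 1, 1
5, 1, 1, 1, 1, 1, 1, 1, 1, 1, 1, 1
3, 3, 3, 3, 3, 1
3, 3, 3, 3, 1, 1, 1, 1
3, 3, 3, 1, 1, 1, 1, 1, 1, 1
3, 3, 1, 1, 1, 1, 1, 1, 1, 1, 1, 1
3, 1, 1, 1, 1, 1, 1, 1, 1, 1, 1, 1, 1, 1
1, 1, 1, 1, 1, 1, 1, 1, 1, 1, 1, 1, 1, 1, 1, 1

14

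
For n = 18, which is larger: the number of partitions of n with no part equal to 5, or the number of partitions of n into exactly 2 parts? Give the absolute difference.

Partitions of 18 with no part equal to 5: 284.
Partitions of 18 into exactly 2 parts: 9.
|284 − 9| = 275.

275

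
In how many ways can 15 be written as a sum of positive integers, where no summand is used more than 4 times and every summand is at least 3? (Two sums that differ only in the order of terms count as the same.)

The partitions of 15 that satisfy the conditions:
15
3, 12
4, 11
5, 10
6, 9
3, 3, 9
7, 8
3, 4, 8
3, 5, 7
4, 4, 7
3, 6, 6
4, 5, 6
3, 3, 3, 6
5, 5, 5
3, 3, 4, 5
3, 4, 4, 4

16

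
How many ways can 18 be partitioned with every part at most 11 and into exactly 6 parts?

56

A partial list (first 12 by largest part):
11, 3, 1, 1, 1, 1
11, 2, 2, 1, 1, 1
10, 4, 1, 1, 1, 1
10, 3, 2, 1, 1, 1
10, 2, 2, 2, 1, 1
9, 5, 1, 1, 1, 1
9, 4, 2, 1, 1, 1
9, 3, 3, 1, 1, 1
9, 3, 2, 2, 1, 1
9, 2, 2, 2, 2, 1
8, 6, 1, 1, 1, 1
8, 5, 2, 1, 1, 1
…and 44 more, for 56 total.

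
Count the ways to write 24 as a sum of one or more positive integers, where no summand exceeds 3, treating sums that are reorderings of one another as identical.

61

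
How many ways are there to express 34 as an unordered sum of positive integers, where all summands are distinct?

512

Direct enumeration gives 512 partitions.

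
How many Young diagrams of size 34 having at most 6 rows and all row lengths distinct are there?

Systematic enumeration (by largest part, then next-largest, …) yields 501.

501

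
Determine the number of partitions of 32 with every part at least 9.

14

Enumerating:
32
23, 9
22, 10
21, 11
20, 12
19, 13
18, 14
17, 15
16, 16
14, 9, 9
13, 10, 9
12, 11, 9
12, 10, 10
11, 11, 10
That's 14 in total.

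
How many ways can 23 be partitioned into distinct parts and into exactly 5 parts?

They are:
13, 4, 3, 2, 1
12, 5, 3, 2, 1
11, 6, 3, 2, 1
11, 5, 4, 2, 1
10, 7, 3, 2, 1
10, 6, 4, 2, 1
10, 5, 4, 3, 1
9, 8, 3, 2, 1
9, 7, 4, 2, 1
9, 6, 5, 2, 1
9, 6, 4, 3, 1
9, 5, 4, 3, 2
8, 7, 5, 2, 1
8, 7, 4, 3, 1
8, 6, 5, 3, 1
8, 6, 4, 3, 2
7, 6, 5, 4, 1
7, 6, 5, 3, 2

18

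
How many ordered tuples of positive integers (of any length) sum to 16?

There are 15 gaps and each independently is a cut or not, giving 2^15 = 32768.

32768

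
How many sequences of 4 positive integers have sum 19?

816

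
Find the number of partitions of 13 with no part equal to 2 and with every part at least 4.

5

They are:
13
9 + 4
8 + 5
7 + 6
5 + 4 + 4
Counting gives 5.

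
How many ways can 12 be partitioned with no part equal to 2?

35

A partial list (first 12 by largest part):
12
1,11
1,1,10
3,9
1,1,1,9
4,8
1,3,8
1,1,1,1,8
5,7
1,4,7
1,1,3,7
1,1,1,1,1,7
…and 23 more, for 35 total.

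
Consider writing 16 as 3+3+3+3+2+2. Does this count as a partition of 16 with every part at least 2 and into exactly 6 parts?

The parts sum to 16, and the condition 'every summand is at least 2' holds; the condition 'there are exactly 6 summands' holds.

Yes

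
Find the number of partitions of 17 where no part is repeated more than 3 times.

Enumerating by decreasing first part gives 166 partitions in all.

166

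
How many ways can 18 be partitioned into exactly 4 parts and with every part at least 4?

2

Enumerating:
6+4+4+4
5+5+4+4
That's 2 in total.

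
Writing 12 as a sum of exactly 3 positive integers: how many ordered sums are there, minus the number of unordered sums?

Compositions: C(11,2) = 55.
Unordered (partitions into 3 parts): 12.
Difference: 55 − 12 = 43.

43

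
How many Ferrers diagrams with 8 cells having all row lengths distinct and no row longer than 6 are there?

4

Enumerating:
6 + 2
5 + 3
5 + 2 + 1
4 + 3 + 1
Counting gives 4.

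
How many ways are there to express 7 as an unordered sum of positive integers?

They are:
7
6 + 1
5 + 2
5 + 1 + 1
4 + 3
4 + 2 + 1
4 + 1 + 1 + 1
3 + 3 + 1
3 + 2 + 2
3 + 2 + 1 + 1
3 + 1 + 1 + 1 + 1
2 + 2 + 2 + 1
2 + 2 + 1 + 1 + 1
2 + 1 + 1 + 1 + 1 + 1
1 + 1 + 1 + 1 + 1 + 1 + 1
That's 15 in total.

15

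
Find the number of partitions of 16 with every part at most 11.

219

Systematic enumeration (by largest part, then next-largest, …) yields 219.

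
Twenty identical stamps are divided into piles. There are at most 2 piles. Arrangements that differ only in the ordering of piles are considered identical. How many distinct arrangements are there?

11

They are:
20
19+1
18+2
17+3
16+4
15+5
14+6
13+7
12+8
11+9
10+10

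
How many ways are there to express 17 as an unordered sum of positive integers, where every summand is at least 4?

Enumerating:
17
4 + 13
5 + 12
6 + 11
7 + 10
8 + 9
4 + 4 + 9
4 + 5 + 8
4 + 6 + 7
5 + 5 + 7
5 + 6 + 6
4 + 4 + 4 + 5

12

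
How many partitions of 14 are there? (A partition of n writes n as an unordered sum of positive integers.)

Enumerating by decreasing first part gives 135 partitions in all.

135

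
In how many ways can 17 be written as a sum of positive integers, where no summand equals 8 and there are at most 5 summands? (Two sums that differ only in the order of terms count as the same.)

101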